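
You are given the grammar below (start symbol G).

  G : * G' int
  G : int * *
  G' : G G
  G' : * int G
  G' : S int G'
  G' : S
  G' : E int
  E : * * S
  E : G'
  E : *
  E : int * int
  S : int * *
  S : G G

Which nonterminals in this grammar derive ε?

{ } (none)

No nonterminal has an empty production or an RHS whose symbols are all nullable.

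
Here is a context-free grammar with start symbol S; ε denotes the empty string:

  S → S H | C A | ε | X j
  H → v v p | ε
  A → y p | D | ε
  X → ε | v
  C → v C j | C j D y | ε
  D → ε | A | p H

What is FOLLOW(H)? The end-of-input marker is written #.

{ #, v, y }

In S → S H: H is at the end, add FOLLOW(S) = { #, v }.
In D → p H: H is at the end, add FOLLOW(D) = { #, v, y }.
Union: FOLLOW(H) = { #, v, y }.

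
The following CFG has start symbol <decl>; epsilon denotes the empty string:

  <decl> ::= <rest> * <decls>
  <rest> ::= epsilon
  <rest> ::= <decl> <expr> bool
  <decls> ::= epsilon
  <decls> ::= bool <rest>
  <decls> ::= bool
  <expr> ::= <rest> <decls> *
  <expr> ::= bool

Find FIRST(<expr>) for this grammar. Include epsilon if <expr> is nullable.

From <expr> ::= <rest> <decls> *: <rest>, <decls> nullable, take FIRST(<rest>) ∪ FIRST(<decls>) ∪ {*} = { *, bool }.
<expr> ::= bool contributes {bool}.
Union: FIRST(<expr>) = { *, bool }.

{ *, bool }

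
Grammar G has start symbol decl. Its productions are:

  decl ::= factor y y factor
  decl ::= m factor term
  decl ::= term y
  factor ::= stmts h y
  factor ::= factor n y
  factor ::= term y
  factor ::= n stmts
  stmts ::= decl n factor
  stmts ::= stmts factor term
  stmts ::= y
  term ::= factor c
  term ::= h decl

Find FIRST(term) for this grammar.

From term ::= factor c: add FIRST(factor) = { h, m, n, y }.
term ::= h decl contributes {h}.
Union: FIRST(term) = { h, m, n, y }.

{ h, m, n, y }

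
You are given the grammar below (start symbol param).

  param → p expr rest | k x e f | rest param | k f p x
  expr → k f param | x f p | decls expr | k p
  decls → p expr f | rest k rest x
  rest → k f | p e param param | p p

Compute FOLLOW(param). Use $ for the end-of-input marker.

{ $, f, k, p, x }

param is the start symbol, so $ ∈ FOLLOW(param).
In param → rest param: param is at the end, add FOLLOW(param) = { $, f, k, p, x }.
In expr → k f param: param is at the end, add FOLLOW(expr) = { f, k, p }.
In rest → p e param param: add FIRST(param) = { k, p }.
In rest → p e param param: param is at the end, add FOLLOW(rest) = { $, f, k, p, x }.
Union: FOLLOW(param) = { $, f, k, p, x }.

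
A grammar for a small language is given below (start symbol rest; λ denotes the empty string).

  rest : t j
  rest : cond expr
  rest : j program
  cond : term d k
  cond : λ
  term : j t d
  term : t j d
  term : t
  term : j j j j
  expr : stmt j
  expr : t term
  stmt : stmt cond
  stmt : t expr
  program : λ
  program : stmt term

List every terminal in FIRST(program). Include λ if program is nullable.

program : λ contributes λ.
From program : stmt term: add FIRST(stmt) = { t }.
Union: FIRST(program) = { t, λ }.

{ t, λ }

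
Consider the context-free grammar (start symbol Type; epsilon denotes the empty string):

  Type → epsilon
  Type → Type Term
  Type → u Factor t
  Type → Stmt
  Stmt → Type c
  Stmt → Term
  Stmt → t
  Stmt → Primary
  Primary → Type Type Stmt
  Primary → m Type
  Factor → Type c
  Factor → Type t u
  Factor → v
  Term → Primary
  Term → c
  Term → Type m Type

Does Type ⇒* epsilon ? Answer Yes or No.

Type has an epsilon-production, so Type ⇒ epsilon.

Yes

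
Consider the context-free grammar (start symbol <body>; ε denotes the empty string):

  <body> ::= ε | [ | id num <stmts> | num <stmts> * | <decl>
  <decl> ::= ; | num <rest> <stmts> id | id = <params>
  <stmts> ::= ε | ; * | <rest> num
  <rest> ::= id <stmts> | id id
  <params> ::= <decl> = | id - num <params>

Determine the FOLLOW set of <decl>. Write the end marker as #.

In <body> ::= <decl>: <decl> is at the end, add FOLLOW(<body>) = { # }.
In <params> ::= <decl> =: add FIRST(=) = { = }.
Union: FOLLOW(<decl>) = { #, = }.

{ #, = }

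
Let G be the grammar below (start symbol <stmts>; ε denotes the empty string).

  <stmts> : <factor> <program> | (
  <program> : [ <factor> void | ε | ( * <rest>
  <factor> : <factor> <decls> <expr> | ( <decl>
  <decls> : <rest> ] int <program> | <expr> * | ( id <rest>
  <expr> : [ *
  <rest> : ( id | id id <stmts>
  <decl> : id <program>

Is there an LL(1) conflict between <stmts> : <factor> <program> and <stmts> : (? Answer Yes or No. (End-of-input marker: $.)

Yes

FIRST(<factor> <program>) = { ( } and FIRST(() = { ( }.
Both contain (, so the two alternatives are not disjoint — LL(1) conflict.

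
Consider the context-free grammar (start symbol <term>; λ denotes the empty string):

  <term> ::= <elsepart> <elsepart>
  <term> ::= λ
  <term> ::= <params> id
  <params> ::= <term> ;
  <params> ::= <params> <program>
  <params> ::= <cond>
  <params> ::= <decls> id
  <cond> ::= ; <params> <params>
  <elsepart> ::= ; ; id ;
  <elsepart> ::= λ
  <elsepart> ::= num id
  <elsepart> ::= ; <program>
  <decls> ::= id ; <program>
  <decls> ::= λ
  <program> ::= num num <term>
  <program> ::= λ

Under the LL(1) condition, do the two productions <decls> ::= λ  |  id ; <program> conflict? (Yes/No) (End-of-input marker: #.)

FIRST(λ) = { λ } and FIRST(id ; <program>) = { id }.
The first alternative is nullable and FOLLOW(<decls>) = { id } shares id with FIRST of the second — conflict.

Yes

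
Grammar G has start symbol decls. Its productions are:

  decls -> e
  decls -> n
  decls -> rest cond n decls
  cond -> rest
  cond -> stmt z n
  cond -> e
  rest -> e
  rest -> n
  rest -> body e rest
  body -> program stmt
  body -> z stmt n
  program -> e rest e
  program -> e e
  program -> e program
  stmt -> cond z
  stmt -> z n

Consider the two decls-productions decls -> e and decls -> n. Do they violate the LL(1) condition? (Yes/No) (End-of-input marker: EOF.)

FIRST(e) = { e } and FIRST(n) = { n }.
The FIRST sets are disjoint and neither alternative is nullable — no conflict.

No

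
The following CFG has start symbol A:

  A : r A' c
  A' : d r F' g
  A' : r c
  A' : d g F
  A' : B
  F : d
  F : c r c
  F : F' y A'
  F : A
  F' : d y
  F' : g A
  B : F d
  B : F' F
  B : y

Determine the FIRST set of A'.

{ c, d, g, r, y }

A' : d r F' g contributes {d}.
A' : r c contributes {r}.
A' : d g F contributes {d}.
From A' : B: add FIRST(B) = { c, d, g, r, y }.
Union: FIRST(A') = { c, d, g, r, y }.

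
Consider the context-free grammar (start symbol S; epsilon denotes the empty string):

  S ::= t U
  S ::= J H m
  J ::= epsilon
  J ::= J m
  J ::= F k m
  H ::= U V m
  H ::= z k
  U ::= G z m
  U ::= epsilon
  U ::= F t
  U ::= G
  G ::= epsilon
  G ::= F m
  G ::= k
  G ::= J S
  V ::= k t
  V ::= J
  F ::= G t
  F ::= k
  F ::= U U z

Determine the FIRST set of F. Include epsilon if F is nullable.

From F ::= G t: G nullable, take FIRST(G) ∪ {t} = { k, m, t, z }.
F ::= k contributes {k}.
From F ::= U U z: U, U nullable, take FIRST(U) ∪ FIRST(U) ∪ {z} = { k, m, t, z }.
Union: FIRST(F) = { k, m, t, z }.

{ k, m, t, z }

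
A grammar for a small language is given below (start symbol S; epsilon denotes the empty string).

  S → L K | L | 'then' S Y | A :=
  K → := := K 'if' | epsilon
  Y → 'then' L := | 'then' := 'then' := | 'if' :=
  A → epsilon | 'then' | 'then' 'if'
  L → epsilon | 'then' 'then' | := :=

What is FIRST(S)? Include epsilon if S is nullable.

From S → L K: L, K nullable, take FIRST(L) ∪ FIRST(K) = { 'then', := }; also epsilon since the whole RHS is nullable.
From S → L: add FIRST(L) = { 'then', :=, epsilon } (including epsilon since L is nullable).
S → 'then' S Y contributes {'then'}.
From S → A :=: A nullable, take FIRST(A) ∪ {:=} = { 'then', := }.
Union: FIRST(S) = { 'then', :=, epsilon }.

{ 'then', :=, epsilon }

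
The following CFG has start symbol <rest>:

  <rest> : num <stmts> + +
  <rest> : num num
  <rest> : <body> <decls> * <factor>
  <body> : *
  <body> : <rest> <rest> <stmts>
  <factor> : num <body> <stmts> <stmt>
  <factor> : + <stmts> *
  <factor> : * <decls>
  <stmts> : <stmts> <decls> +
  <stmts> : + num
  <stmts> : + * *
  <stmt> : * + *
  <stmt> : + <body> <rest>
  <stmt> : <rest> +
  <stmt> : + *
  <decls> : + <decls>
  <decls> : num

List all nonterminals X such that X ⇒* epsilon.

{ } (none)

No nonterminal has an empty production or an RHS whose symbols are all nullable.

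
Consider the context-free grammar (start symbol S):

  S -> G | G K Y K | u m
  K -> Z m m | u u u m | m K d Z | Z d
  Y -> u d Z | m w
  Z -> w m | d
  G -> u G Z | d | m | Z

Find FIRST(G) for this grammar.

{ d, m, u, w }

G -> u G Z contributes {u}.
G -> d contributes {d}.
G -> m contributes {m}.
From G -> Z: add FIRST(Z) = { d, w }.
Union: FIRST(G) = { d, m, u, w }.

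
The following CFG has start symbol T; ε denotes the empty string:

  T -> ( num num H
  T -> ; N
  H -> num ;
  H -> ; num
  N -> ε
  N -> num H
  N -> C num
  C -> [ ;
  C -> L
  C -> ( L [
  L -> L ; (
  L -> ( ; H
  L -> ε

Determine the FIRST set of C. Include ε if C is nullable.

{ (, ;, [, ε }

C -> [ ; contributes {[}.
From C -> L: add FIRST(L) = { (, ;, ε } (including ε since L is nullable).
C -> ( L [ contributes {(}.
Union: FIRST(C) = { (, ;, [, ε }.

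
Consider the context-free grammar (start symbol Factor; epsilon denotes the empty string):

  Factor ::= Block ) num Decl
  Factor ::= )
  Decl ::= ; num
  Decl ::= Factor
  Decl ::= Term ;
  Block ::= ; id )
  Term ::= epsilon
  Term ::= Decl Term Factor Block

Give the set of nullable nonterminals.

Directly nullable (have an epsilon-production): Term.
No other nonterminal has a production whose RHS symbols are all nullable.

{ Term }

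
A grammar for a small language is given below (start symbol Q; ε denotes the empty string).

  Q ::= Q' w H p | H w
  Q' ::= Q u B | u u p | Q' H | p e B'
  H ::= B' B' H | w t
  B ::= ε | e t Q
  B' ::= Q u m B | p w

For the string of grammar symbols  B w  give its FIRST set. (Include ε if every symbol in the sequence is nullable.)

Add FIRST(B)\{ε} = { e }; B is nullable, continue.
w is a terminal; add {w} and stop.

{ e, w }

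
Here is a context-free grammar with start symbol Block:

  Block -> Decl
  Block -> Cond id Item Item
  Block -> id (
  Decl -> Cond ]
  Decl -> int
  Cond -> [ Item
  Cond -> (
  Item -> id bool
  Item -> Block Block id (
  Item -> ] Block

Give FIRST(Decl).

{ (, [, int }

From Decl -> Cond ]: add FIRST(Cond) = { (, [ }.
Decl -> int contributes {int}.
Union: FIRST(Decl) = { (, [, int }.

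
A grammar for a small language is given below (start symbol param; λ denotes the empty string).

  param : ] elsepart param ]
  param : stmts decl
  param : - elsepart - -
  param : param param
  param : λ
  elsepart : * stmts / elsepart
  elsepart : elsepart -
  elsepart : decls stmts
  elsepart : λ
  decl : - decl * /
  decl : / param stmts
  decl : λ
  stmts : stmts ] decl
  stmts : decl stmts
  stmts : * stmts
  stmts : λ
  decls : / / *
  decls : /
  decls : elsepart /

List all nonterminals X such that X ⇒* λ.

{ decl, elsepart, param, stmts }

Directly nullable (have an λ-production): param, elsepart, decl, stmts.
No other nonterminal has a production whose RHS symbols are all nullable.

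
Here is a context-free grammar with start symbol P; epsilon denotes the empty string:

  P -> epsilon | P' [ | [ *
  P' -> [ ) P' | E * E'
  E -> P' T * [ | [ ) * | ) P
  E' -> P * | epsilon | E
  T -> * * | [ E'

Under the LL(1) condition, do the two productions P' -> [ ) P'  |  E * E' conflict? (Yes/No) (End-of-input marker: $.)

FIRST([ ) P') = { [ } and FIRST(E * E') = { ), [ }.
Both contain [, so the two alternatives are not disjoint — LL(1) conflict.

Yes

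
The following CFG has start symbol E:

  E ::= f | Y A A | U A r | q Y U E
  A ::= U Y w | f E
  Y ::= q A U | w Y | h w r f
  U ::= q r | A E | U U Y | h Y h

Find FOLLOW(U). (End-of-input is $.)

{ f, h, q, w }

In E ::= U A r: add FIRST(A r) = { f, h, q }.
In E ::= q Y U E: add FIRST(E) = { f, h, q, w }.
In A ::= U Y w: add FIRST(Y w) = { h, q, w }.
In Y ::= q A U: U is at the end, add FOLLOW(Y) = { f, h, q, w }.
In U ::= U U Y: add FIRST(U Y) = { f, h, q }.
In U ::= U U Y: add FIRST(Y) = { h, q, w }.
Union: FOLLOW(U) = { f, h, q, w }.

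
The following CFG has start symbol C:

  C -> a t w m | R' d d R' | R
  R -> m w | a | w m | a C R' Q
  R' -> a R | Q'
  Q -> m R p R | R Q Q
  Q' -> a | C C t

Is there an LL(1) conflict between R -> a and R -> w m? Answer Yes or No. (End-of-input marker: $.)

FIRST(a) = { a } and FIRST(w m) = { w }.
The FIRST sets are disjoint and neither alternative is nullable — no conflict.

No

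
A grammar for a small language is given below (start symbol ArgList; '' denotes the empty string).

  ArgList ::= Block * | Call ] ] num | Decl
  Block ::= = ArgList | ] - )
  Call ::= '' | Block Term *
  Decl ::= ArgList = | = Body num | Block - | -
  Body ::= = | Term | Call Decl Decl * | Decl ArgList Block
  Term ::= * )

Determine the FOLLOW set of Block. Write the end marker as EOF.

{ *, -, num }

In ArgList ::= Block *: add FIRST(*) = { * }.
In Call ::= Block Term *: add FIRST(Term *) = { * }.
In Decl ::= Block -: add FIRST(-) = { - }.
In Body ::= Decl ArgList Block: Block is at the end, add FOLLOW(Body) = { num }.
Union: FOLLOW(Block) = { *, -, num }.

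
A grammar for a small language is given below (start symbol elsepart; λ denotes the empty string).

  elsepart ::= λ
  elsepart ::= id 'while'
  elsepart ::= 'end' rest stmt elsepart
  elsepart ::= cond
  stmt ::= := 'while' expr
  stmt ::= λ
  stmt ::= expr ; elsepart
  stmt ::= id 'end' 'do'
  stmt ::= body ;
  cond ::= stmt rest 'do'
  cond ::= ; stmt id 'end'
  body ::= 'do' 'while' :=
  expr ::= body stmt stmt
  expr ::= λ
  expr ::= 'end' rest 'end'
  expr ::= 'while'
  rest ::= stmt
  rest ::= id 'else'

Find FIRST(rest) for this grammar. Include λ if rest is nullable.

{ 'do', 'end', 'while', :=, ;, id, λ }

From rest ::= stmt: add FIRST(stmt) = { 'do', 'end', 'while', :=, ;, id, λ } (including λ since stmt is nullable).
rest ::= id 'else' contributes {id}.
Union: FIRST(rest) = { 'do', 'end', 'while', :=, ;, id, λ }.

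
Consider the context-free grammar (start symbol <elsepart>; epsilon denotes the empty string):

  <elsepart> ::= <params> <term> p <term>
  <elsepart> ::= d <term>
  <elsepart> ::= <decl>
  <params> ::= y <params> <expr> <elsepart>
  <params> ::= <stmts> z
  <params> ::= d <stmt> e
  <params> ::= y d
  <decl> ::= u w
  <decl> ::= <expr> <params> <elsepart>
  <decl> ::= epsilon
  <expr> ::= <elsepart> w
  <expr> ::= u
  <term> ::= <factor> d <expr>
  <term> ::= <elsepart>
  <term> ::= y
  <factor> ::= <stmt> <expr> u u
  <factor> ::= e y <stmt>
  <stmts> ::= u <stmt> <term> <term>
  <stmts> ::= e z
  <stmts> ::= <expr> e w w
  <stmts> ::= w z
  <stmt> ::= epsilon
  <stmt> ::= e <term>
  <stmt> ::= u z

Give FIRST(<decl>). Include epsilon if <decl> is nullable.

<decl> ::= u w contributes {u}.
From <decl> ::= <expr> <params> <elsepart>: add FIRST(<expr>) = { d, e, u, w, y }.
<decl> ::= epsilon contributes epsilon.
Union: FIRST(<decl>) = { d, e, u, w, y, epsilon }.

{ d, e, u, w, y, epsilon }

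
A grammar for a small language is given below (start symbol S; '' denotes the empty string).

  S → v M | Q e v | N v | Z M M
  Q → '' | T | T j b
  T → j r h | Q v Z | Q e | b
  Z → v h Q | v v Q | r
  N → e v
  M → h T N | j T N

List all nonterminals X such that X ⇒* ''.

Directly nullable (have an ''-production): Q.
No other nonterminal has a production whose RHS symbols are all nullable.

{ Q }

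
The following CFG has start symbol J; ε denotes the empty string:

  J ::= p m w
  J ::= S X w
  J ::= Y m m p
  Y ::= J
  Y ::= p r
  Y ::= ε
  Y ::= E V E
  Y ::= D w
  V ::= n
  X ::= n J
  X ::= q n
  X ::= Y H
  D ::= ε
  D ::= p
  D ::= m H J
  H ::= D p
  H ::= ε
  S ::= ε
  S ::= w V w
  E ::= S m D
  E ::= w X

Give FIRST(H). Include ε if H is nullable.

{ m, p, ε }

From H ::= D p: D nullable, take FIRST(D) ∪ {p} = { m, p }.
H ::= ε contributes ε.
Union: FIRST(H) = { m, p, ε }.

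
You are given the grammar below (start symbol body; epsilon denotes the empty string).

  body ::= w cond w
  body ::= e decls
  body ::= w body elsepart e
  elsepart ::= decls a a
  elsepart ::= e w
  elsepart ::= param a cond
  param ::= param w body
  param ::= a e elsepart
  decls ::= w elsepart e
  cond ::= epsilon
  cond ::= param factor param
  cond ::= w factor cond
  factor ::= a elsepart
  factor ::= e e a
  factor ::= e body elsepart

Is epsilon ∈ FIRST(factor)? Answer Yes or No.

No

Nullable nonterminals: cond.
No production of factor has an RHS whose symbols are all nullable, so factor is not nullable.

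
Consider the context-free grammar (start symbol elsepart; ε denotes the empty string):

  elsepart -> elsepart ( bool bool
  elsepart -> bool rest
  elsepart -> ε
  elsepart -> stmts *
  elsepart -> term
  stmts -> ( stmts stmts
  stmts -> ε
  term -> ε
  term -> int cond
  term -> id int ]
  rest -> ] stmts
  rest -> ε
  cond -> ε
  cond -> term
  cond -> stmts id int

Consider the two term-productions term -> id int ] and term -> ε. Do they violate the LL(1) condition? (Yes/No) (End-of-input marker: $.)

No

FIRST(id int ]) = { id } and FIRST(ε) = { ε }.
The second is nullable but FOLLOW(term) = { $, ( } is disjoint from FIRST of the first.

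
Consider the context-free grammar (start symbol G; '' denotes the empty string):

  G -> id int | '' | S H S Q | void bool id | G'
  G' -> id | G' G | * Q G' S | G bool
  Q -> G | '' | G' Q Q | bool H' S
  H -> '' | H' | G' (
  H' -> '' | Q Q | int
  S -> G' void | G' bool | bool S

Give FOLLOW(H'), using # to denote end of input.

{ *, bool, id, void }

In Q -> bool H' S: add FIRST(S) = { *, bool, id, void }.
In H -> H': H' is at the end, add FOLLOW(H) = { *, bool, id, void }.
Union: FOLLOW(H') = { *, bool, id, void }.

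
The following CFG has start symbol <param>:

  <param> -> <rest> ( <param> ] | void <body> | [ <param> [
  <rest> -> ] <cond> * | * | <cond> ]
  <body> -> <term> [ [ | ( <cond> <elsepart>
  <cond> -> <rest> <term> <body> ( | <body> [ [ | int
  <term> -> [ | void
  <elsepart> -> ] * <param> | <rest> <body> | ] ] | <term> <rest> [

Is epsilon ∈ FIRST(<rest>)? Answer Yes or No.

No nonterminal in this grammar is nullable.
No production of <rest> has an RHS whose symbols are all nullable, so <rest> is not nullable.

No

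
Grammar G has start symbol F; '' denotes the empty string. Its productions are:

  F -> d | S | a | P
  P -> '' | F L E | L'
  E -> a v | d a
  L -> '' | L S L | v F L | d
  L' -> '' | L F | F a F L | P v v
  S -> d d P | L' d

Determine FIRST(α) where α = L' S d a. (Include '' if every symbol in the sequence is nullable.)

Add FIRST(L')\{''} = { a, d, v }; L' is nullable, continue.
Add FIRST(S) = { a, d, v }; S is not nullable, stop.

{ a, d, v }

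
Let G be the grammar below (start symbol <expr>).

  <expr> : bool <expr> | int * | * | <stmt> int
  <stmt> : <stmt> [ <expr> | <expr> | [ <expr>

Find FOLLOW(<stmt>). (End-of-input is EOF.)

In <expr> : <stmt> int: add FIRST(int) = { int }.
In <stmt> : <stmt> [ <expr>: add FIRST([ <expr>) = { [ }.
Union: FOLLOW(<stmt>) = { [, int }.

{ [, int }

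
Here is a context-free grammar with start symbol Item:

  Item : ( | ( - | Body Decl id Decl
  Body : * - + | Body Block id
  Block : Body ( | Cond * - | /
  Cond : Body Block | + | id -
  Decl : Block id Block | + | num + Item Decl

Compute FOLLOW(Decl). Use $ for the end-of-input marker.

{ $, *, +, /, id, num }

In Item : Body Decl id Decl: add FIRST(id Decl) = { id }.
In Item : Body Decl id Decl: Decl is at the end, add FOLLOW(Item) = { $, *, +, /, id, num }.
In Decl : num + Item Decl: Decl is at the end, add FOLLOW(Decl) = { $, *, +, /, id, num }.
Union: FOLLOW(Decl) = { $, *, +, /, id, num }.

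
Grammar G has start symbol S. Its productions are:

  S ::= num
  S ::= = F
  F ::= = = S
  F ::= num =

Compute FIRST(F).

{ =, num }

F ::= = = S contributes {=}.
F ::= num = contributes {num}.
Union: FIRST(F) = { =, num }.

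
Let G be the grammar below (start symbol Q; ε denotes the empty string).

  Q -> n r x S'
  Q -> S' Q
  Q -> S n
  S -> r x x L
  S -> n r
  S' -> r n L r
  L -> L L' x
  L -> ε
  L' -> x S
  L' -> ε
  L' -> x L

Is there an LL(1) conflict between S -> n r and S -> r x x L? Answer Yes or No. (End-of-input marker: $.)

FIRST(n r) = { n } and FIRST(r x x L) = { r }.
The FIRST sets are disjoint and neither alternative is nullable — no conflict.

No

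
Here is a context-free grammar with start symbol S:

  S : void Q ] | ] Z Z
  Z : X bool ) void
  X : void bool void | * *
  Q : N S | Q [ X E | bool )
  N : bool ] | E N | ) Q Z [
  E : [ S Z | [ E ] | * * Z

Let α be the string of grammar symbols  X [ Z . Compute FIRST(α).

{ *, void }

Add FIRST(X) = { *, void }; X is not nullable, stop.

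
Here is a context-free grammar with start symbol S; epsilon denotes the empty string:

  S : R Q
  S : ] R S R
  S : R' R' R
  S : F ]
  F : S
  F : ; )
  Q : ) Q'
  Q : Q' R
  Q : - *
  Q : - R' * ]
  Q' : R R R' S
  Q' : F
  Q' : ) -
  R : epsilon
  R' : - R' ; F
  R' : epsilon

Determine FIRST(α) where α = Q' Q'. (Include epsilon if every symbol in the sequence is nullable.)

{ ), -, ;, ], epsilon }

Add FIRST(Q')\{epsilon} = { ), -, ;, ] }; Q' is nullable, continue.
Add FIRST(Q')\{epsilon} = { ), -, ;, ] }; Q' is nullable, continue.
Every symbol is nullable, so include epsilon.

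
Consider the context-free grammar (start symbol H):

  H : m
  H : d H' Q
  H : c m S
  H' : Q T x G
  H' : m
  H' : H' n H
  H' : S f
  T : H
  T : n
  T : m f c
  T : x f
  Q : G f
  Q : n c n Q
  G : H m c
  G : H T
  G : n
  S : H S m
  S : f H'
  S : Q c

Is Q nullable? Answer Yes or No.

No

No nonterminal in this grammar is nullable.
No production of Q has an RHS whose symbols are all nullable, so Q is not nullable.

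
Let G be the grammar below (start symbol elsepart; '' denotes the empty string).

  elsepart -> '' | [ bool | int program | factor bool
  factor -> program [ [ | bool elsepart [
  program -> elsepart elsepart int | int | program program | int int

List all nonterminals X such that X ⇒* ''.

{ elsepart }

Directly nullable (have an ''-production): elsepart.
No other nonterminal has a production whose RHS symbols are all nullable.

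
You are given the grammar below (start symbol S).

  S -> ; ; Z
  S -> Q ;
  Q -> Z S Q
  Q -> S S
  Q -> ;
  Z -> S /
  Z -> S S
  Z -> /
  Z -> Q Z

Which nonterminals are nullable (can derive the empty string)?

{ } (none)

No nonterminal has an empty production or an RHS whose symbols are all nullable.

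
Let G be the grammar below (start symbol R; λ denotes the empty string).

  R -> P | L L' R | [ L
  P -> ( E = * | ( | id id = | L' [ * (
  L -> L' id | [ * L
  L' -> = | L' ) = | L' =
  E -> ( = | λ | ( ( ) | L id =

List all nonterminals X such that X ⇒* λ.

Directly nullable (have an λ-production): E.
No other nonterminal has a production whose RHS symbols are all nullable.

{ E }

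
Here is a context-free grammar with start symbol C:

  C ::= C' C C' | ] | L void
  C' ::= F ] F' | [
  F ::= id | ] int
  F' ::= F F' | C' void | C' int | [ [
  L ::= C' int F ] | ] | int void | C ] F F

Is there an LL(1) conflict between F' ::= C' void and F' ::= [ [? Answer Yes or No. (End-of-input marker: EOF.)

Yes

FIRST(C' void) = { [, ], id } and FIRST([ [) = { [ }.
Both contain [, so the two alternatives are not disjoint — LL(1) conflict.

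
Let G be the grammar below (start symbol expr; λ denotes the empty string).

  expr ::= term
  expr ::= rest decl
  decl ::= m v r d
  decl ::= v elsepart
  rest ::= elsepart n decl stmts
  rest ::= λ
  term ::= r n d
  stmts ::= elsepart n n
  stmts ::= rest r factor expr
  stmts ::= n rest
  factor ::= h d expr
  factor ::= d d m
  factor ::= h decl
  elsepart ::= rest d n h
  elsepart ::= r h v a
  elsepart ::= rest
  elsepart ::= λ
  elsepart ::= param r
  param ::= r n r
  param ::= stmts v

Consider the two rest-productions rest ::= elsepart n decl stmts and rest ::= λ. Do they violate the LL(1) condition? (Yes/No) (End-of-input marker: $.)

FIRST(elsepart n decl stmts) = { d, n, r } and FIRST(λ) = { λ }.
The second alternative is nullable and FOLLOW(rest) = { $, d, m, n, r, v } shares d with FIRST of the first — conflict.

Yes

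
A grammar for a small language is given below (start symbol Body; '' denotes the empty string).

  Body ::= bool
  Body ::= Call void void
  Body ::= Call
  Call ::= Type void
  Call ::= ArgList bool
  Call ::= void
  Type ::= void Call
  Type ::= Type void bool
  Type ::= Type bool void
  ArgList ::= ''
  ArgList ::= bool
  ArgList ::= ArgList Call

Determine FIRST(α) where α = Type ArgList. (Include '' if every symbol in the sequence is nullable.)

Add FIRST(Type) = { void }; Type is not nullable, stop.

{ void }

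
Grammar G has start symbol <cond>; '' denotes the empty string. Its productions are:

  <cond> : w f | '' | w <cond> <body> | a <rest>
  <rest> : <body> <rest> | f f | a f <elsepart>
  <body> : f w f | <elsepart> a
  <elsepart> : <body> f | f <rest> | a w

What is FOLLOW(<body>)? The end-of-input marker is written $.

In <cond> : w <cond> <body>: <body> is at the end, add FOLLOW(<cond>) = { $, a, f }.
In <rest> : <body> <rest>: add FIRST(<rest>) = { a, f }.
In <elsepart> : <body> f: add FIRST(f) = { f }.
Union: FOLLOW(<body>) = { $, a, f }.

{ $, a, f }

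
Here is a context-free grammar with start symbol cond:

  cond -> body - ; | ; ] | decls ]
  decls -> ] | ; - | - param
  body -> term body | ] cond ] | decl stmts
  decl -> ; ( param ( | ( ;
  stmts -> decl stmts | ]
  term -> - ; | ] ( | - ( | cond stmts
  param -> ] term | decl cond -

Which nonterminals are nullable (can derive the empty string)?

{ } (none)

No nonterminal has an empty production or an RHS whose symbols are all nullable.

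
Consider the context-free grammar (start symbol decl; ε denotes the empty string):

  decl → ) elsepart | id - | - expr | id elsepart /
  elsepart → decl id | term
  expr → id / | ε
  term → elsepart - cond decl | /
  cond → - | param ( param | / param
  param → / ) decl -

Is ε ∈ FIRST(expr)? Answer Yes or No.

Yes

expr has an ε-production, so expr ⇒ ε.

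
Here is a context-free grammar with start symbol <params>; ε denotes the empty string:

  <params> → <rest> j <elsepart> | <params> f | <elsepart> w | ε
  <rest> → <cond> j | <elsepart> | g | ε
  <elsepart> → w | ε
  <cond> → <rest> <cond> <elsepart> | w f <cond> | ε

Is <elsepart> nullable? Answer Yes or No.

<elsepart> has an ε-production, so <elsepart> ⇒ ε.

Yes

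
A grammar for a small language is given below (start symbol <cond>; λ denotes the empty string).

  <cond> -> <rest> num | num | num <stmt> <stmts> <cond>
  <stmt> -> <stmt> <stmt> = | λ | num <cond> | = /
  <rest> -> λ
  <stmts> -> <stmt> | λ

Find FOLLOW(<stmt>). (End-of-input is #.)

In <cond> -> num <stmt> <stmts> <cond>: add FIRST(<stmts> <cond>) = { =, num }.
In <stmt> -> <stmt> <stmt> =: add FIRST(<stmt> =) = { =, num }.
In <stmt> -> <stmt> <stmt> =: add FIRST(=) = { = }.
In <stmts> -> <stmt>: <stmt> is at the end, add FOLLOW(<stmts>) = { num }.
Union: FOLLOW(<stmt>) = { =, num }.

{ =, num }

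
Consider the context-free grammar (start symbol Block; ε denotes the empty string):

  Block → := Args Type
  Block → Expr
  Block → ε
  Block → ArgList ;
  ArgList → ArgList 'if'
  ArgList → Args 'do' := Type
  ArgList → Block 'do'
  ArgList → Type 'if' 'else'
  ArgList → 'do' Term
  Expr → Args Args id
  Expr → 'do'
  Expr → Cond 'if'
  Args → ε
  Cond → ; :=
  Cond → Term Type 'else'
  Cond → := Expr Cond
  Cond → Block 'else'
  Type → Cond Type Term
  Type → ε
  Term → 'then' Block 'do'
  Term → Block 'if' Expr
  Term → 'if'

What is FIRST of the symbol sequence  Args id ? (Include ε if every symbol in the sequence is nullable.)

Add FIRST(Args)\{ε} = {  }; Args is nullable, continue.
id is a terminal; add {id} and stop.

{ id }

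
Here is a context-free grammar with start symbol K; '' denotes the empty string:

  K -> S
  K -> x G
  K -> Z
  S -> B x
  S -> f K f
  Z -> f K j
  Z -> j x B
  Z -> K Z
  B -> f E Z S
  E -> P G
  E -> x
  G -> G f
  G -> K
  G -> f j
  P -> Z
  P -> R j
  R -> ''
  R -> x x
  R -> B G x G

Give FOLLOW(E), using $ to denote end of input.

{ f, j, x }

In B -> f E Z S: add FIRST(Z S) = { f, j, x }.
Union: FOLLOW(E) = { f, j, x }.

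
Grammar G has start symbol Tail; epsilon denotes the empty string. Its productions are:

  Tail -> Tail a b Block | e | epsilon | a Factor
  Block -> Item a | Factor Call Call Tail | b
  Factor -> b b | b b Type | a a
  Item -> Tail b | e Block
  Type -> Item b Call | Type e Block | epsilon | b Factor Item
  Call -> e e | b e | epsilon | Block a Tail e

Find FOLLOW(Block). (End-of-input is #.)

{ #, a, b, e }

In Tail -> Tail a b Block: Block is at the end, add FOLLOW(Tail) = { #, a, b, e }.
In Item -> e Block: Block is at the end, add FOLLOW(Item) = { #, a, b, e }.
In Type -> Type e Block: Block is at the end, add FOLLOW(Type) = { #, a, b, e }.
In Call -> Block a Tail e: add FIRST(a Tail e) = { a }.
Union: FOLLOW(Block) = { #, a, b, e }.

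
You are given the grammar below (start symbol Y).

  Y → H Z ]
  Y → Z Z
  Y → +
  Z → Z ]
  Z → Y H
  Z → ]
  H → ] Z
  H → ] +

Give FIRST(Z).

From Z → Z ]: add FIRST(Z) = { +, ] }.
From Z → Y H: add FIRST(Y) = { +, ] }.
Z → ] contributes {]}.
Union: FIRST(Z) = { +, ] }.

{ +, ] }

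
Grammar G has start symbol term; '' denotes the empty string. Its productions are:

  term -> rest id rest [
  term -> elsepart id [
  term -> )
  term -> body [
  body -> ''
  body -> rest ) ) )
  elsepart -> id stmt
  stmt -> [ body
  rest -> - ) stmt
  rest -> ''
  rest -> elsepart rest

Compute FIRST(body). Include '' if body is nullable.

{ ), -, id, '' }

body -> '' contributes ''.
From body -> rest ) ) ): rest nullable, take FIRST(rest) ∪ {)} = { ), -, id }.
Union: FIRST(body) = { ), -, id, '' }.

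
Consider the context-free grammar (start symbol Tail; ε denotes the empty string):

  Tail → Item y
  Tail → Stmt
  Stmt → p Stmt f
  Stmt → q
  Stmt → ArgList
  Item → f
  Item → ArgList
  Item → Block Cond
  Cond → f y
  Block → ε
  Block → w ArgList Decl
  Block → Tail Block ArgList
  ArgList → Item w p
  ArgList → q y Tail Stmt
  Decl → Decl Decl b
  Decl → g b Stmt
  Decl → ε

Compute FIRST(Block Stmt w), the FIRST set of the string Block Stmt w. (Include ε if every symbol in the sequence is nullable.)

Add FIRST(Block)\{ε} = { f, p, q, w }; Block is nullable, continue.
Add FIRST(Stmt) = { f, p, q, w }; Stmt is not nullable, stop.

{ f, p, q, w }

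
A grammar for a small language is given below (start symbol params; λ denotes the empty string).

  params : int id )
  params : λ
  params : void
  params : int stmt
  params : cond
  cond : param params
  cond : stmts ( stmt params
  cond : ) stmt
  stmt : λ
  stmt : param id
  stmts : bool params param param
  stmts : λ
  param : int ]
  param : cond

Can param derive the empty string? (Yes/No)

No

Nullable nonterminals: params, stmt, stmts.
No production of param has an RHS whose symbols are all nullable, so param is not nullable.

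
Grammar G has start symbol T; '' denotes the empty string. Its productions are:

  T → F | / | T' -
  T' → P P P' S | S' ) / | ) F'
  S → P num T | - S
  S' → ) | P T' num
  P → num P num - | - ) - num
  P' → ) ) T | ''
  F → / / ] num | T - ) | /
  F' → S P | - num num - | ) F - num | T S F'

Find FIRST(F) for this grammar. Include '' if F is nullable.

F → / / ] num contributes {/}.
From F → T - ): add FIRST(T) = { ), -, /, num }.
F → / contributes {/}.
Union: FIRST(F) = { ), -, /, num }.

{ ), -, /, num }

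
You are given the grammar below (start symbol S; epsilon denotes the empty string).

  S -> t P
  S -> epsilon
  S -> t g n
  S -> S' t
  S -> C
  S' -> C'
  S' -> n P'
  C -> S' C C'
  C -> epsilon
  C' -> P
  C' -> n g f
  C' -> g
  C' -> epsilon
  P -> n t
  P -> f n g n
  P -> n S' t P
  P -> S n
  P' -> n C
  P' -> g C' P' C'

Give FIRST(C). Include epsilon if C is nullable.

From C -> S' C C': S', C, C' nullable, take FIRST(S') ∪ FIRST(C) ∪ FIRST(C') = { f, g, n, t }; also epsilon since the whole RHS is nullable.
C -> epsilon contributes epsilon.
Union: FIRST(C) = { f, g, n, t, epsilon }.

{ f, g, n, t, epsilon }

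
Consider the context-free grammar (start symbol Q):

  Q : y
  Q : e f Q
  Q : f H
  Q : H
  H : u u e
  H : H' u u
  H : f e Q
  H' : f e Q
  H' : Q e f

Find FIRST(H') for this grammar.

H' : f e Q contributes {f}.
From H' : Q e f: add FIRST(Q) = { e, f, u, y }.
Union: FIRST(H') = { e, f, u, y }.

{ e, f, u, y }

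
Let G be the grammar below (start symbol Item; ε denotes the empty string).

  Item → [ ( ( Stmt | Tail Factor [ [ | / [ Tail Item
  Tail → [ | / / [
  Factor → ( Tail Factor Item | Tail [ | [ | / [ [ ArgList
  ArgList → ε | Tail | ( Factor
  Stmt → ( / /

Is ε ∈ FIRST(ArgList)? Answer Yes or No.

Yes

ArgList has an ε-production, so ArgList ⇒ ε.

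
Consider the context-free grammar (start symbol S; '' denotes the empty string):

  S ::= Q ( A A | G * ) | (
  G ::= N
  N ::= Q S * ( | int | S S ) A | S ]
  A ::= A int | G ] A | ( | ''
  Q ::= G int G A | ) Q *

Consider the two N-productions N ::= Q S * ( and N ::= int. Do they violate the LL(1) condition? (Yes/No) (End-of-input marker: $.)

FIRST(Q S * () = { (, ), int } and FIRST(int) = { int }.
Both contain int, so the two alternatives are not disjoint — LL(1) conflict.

Yes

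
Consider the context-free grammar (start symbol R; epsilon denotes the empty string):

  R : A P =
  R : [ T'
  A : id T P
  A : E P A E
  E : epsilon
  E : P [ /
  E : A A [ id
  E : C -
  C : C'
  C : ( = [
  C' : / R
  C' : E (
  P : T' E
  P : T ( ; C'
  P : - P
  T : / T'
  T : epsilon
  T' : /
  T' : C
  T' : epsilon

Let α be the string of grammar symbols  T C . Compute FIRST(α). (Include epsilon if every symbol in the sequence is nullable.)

{ (, -, /, [, id }

Add FIRST(T)\{epsilon} = { / }; T is nullable, continue.
Add FIRST(C) = { (, -, /, [, id }; C is not nullable, stop.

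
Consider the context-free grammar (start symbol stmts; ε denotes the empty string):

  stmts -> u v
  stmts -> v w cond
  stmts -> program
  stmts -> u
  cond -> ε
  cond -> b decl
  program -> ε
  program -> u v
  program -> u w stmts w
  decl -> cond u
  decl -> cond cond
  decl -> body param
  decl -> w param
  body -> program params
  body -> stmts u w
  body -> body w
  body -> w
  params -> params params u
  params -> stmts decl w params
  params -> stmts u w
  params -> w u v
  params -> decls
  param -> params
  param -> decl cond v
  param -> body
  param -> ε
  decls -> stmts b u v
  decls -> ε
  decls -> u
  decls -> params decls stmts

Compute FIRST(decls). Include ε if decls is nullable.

From decls -> stmts b u v: stmts nullable, take FIRST(stmts) ∪ {b} = { b, u, v }.
decls -> ε contributes ε.
decls -> u contributes {u}.
From decls -> params decls stmts: params, decls, stmts nullable, take FIRST(params) ∪ FIRST(decls) ∪ FIRST(stmts) = { b, u, v, w }; also ε since the whole RHS is nullable.
Union: FIRST(decls) = { b, u, v, w, ε }.

{ b, u, v, w, ε }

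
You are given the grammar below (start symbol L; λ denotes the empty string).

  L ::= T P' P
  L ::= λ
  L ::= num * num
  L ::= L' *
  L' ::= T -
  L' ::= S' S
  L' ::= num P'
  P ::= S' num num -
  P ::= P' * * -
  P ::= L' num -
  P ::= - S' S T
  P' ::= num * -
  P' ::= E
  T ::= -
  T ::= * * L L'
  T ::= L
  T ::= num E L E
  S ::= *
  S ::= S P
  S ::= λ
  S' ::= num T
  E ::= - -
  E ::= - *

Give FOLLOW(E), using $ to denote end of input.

{ $, *, -, num }

In P' ::= E: E is at the end, add FOLLOW(P') = { $, *, -, num }.
In T ::= num E L E: add FIRST(L E) = { *, -, num }.
In T ::= num E L E: E is at the end, add FOLLOW(T) = { $, *, -, num }.
Union: FOLLOW(E) = { $, *, -, num }.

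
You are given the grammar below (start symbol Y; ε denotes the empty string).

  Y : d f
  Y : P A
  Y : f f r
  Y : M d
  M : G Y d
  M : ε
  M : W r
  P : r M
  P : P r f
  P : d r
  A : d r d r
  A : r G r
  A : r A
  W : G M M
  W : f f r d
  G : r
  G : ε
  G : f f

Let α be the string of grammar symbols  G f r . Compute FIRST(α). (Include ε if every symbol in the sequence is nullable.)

Add FIRST(G)\{ε} = { f, r }; G is nullable, continue.
f is a terminal; add {f} and stop.

{ f, r }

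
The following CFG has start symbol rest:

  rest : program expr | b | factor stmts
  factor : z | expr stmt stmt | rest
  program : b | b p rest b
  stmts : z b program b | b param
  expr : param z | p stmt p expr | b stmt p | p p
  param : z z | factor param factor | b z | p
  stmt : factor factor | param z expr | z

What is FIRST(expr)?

From expr : param z: add FIRST(param) = { b, p, z }.
expr : p stmt p expr contributes {p}.
expr : b stmt p contributes {b}.
expr : p p contributes {p}.
Union: FIRST(expr) = { b, p, z }.

{ b, p, z }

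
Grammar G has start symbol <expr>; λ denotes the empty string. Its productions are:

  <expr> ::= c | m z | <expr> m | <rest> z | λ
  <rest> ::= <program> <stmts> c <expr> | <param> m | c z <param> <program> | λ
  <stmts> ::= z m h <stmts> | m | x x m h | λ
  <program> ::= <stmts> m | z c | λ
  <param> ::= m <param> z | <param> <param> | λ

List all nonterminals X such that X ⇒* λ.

{ <expr>, <param>, <program>, <rest>, <stmts> }

Directly nullable (have an λ-production): <expr>, <rest>, <stmts>, <program>, <param>.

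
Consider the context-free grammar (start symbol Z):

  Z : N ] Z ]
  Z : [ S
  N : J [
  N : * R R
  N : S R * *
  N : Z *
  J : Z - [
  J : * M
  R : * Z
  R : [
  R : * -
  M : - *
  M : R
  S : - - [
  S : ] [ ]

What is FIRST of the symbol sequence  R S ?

{ *, [ }

Add FIRST(R) = { *, [ }; R is not nullable, stop.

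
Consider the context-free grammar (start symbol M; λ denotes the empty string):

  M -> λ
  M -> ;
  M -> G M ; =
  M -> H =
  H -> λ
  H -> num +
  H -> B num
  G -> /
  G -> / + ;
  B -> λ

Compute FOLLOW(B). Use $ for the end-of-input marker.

{ num }

In H -> B num: add FIRST(num) = { num }.
Union: FOLLOW(B) = { num }.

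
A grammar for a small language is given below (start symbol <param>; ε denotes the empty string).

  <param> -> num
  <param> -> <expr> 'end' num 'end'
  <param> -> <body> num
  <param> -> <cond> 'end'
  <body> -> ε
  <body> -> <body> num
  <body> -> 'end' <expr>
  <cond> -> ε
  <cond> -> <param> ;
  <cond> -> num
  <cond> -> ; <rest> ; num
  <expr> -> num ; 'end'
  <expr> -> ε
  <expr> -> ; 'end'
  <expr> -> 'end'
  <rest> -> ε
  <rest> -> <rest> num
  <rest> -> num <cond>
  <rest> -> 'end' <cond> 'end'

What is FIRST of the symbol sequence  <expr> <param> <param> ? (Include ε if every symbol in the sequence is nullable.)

{ 'end', ;, num }

Add FIRST(<expr>)\{ε} = { 'end', ;, num }; <expr> is nullable, continue.
Add FIRST(<param>) = { 'end', ;, num }; <param> is not nullable, stop.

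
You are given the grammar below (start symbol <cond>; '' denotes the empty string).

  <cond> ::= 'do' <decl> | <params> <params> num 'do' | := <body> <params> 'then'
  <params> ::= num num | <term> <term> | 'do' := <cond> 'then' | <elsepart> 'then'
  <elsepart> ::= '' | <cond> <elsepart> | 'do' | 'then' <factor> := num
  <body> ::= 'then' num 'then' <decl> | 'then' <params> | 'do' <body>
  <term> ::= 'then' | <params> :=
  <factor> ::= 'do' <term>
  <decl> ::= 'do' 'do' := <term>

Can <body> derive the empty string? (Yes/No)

No

Nullable nonterminals: <elsepart>.
No production of <body> has an RHS whose symbols are all nullable, so <body> is not nullable.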